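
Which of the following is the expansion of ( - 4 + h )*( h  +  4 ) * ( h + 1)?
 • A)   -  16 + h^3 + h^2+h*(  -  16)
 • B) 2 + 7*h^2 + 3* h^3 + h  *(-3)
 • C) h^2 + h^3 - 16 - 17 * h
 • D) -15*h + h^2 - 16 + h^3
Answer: A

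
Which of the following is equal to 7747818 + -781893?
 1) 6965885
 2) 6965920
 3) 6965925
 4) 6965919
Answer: 3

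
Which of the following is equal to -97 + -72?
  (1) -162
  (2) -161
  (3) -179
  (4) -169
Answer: 4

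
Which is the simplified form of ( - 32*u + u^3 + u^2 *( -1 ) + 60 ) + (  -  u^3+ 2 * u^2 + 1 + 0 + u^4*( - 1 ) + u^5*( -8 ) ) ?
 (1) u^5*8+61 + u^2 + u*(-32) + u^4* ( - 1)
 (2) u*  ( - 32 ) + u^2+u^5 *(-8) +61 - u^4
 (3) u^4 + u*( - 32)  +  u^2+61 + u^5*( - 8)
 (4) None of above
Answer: 2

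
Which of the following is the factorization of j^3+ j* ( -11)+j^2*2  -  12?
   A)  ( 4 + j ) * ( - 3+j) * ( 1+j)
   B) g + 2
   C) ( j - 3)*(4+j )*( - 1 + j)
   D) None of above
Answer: A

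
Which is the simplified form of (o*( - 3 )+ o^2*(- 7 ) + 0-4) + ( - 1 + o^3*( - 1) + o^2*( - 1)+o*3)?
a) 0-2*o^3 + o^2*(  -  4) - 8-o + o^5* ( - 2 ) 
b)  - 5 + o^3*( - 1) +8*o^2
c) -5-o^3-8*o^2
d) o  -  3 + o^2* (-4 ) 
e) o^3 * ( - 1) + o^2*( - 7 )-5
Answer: c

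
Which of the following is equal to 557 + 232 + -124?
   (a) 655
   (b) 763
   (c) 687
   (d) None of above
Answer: d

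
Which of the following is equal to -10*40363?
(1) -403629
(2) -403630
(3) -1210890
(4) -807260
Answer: 2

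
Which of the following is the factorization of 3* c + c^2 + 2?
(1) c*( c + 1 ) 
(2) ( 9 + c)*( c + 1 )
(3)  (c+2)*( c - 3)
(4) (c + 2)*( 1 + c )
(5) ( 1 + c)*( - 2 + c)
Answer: 4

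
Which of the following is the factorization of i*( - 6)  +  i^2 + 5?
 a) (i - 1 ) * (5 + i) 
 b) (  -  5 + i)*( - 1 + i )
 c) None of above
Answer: b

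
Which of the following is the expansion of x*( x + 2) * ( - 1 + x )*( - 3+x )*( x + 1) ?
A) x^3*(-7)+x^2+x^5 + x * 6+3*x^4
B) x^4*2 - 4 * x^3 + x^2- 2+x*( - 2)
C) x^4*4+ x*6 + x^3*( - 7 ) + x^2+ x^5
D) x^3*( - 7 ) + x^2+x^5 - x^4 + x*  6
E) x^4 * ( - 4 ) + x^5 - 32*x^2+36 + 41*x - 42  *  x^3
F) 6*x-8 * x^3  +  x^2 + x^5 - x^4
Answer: D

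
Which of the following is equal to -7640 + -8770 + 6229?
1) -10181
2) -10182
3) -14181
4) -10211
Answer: 1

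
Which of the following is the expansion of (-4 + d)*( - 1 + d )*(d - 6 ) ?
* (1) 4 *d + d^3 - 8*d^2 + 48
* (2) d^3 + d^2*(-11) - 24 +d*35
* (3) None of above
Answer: 3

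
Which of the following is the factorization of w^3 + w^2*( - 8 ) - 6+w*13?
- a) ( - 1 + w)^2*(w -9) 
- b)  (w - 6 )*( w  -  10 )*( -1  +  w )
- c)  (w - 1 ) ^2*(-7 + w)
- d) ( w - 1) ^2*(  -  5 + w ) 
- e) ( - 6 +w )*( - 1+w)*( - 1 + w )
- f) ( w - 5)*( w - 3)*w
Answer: e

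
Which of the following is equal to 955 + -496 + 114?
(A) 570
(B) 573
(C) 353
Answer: B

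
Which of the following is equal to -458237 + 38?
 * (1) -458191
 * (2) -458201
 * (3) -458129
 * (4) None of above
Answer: 4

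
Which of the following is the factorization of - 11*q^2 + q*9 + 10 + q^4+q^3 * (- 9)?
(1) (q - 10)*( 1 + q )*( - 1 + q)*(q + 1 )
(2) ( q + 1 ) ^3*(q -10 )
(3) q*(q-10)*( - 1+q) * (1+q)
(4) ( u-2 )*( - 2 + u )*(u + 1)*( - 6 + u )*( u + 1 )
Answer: 1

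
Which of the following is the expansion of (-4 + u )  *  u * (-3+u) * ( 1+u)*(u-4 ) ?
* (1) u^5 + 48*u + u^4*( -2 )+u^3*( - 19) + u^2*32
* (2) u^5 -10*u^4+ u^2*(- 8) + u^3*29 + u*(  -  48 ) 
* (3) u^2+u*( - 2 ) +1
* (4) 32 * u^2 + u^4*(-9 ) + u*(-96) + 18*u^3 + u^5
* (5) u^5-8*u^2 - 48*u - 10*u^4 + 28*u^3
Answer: 2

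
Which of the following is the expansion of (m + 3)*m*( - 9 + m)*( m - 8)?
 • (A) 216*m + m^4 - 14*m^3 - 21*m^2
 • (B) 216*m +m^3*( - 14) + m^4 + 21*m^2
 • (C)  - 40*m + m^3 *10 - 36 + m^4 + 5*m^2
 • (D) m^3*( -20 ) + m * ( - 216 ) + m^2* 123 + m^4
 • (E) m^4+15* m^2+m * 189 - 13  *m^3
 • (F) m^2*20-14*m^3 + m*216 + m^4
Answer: B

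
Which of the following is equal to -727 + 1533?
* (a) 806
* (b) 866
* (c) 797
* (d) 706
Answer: a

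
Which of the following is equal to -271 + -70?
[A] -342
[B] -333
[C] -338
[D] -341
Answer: D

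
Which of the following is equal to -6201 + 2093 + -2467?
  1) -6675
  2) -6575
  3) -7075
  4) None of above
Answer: 2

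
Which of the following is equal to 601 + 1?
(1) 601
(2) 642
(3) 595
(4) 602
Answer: 4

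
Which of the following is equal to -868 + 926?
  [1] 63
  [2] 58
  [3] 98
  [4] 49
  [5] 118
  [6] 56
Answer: 2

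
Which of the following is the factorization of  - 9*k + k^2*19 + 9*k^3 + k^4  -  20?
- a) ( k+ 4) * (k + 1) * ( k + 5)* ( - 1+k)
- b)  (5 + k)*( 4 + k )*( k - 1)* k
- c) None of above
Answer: a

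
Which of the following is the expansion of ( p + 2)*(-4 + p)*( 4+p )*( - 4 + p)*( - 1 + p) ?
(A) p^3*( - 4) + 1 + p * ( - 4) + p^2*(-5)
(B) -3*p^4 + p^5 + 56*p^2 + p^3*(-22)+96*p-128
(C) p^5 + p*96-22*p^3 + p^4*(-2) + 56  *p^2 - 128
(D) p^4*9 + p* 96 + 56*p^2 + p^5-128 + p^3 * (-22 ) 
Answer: B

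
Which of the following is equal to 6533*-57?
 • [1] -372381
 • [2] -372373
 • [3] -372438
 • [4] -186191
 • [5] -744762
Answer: 1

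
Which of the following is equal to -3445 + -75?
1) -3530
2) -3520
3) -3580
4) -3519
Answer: 2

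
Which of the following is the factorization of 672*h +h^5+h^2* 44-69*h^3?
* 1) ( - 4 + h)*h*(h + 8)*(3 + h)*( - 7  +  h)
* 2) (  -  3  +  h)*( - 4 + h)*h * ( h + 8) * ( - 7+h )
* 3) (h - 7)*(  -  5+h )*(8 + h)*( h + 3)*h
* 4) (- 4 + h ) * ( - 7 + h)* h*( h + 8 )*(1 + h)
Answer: 1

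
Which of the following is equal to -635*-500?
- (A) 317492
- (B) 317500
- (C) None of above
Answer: B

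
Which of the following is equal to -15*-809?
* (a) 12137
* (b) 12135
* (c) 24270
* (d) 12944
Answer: b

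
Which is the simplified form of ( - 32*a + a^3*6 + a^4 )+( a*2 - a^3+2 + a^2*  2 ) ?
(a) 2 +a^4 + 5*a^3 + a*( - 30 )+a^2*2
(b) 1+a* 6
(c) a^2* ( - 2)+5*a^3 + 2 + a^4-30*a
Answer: a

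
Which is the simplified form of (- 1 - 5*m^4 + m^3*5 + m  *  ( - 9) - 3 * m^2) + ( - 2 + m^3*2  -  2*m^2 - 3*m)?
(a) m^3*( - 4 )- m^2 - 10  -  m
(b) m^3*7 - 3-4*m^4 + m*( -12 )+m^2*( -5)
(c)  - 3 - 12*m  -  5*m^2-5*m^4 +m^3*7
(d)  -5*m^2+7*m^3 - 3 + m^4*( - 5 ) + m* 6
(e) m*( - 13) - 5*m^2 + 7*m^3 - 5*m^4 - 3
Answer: c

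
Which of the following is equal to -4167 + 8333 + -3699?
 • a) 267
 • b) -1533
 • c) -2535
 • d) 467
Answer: d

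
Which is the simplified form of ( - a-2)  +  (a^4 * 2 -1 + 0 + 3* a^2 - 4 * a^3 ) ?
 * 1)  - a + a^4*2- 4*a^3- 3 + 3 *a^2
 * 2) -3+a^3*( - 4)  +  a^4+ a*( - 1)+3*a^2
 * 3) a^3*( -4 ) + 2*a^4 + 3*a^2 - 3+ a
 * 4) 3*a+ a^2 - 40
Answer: 1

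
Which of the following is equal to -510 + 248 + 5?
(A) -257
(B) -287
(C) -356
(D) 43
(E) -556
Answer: A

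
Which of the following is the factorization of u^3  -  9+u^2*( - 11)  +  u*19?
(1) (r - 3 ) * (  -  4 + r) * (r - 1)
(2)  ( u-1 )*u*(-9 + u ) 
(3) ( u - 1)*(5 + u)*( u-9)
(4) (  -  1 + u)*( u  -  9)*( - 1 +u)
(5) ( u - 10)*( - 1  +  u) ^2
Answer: 4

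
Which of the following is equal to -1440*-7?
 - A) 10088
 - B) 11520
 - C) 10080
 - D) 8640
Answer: C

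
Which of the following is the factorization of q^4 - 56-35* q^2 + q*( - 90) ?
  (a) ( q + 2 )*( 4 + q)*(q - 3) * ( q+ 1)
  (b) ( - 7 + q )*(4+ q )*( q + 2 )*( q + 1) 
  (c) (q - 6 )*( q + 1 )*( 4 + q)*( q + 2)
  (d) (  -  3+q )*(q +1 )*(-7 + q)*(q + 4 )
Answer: b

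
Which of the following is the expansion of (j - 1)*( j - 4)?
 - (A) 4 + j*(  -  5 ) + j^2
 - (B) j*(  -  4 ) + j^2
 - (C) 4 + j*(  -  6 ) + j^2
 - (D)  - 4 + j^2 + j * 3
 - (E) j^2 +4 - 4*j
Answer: A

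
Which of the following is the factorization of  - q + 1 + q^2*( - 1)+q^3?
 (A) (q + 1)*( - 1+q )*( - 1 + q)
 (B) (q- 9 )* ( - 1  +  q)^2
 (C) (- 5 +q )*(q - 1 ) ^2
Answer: A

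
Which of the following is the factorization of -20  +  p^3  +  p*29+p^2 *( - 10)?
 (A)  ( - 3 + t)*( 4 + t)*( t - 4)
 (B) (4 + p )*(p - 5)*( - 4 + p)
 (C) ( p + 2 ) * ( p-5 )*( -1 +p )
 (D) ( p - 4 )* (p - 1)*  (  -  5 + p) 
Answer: D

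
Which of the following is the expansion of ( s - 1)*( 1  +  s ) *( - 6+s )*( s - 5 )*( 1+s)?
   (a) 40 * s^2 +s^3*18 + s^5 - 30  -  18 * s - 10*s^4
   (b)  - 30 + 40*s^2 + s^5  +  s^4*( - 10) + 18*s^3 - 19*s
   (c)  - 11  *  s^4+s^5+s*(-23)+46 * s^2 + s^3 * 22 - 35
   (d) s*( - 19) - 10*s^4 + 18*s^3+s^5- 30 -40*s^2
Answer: b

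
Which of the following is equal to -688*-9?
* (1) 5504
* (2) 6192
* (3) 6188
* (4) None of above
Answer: 2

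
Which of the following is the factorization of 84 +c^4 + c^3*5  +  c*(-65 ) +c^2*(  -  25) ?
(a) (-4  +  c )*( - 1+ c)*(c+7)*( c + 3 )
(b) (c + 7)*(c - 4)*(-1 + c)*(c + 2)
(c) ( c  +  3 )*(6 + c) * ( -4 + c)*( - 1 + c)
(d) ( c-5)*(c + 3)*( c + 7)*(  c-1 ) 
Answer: a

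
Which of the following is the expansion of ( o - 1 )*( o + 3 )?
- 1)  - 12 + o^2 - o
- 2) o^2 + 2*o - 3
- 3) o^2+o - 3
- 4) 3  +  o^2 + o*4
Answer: 2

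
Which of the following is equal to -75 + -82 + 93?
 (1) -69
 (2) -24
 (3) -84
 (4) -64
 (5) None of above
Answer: 4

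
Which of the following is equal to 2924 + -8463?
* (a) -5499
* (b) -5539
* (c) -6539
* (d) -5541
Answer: b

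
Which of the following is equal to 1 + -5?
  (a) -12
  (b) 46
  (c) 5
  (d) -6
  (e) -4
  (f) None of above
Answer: e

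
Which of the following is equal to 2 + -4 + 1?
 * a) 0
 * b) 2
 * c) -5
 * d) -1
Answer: d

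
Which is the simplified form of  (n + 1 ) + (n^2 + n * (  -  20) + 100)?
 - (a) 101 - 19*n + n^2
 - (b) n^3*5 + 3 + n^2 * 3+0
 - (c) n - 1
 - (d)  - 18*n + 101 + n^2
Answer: a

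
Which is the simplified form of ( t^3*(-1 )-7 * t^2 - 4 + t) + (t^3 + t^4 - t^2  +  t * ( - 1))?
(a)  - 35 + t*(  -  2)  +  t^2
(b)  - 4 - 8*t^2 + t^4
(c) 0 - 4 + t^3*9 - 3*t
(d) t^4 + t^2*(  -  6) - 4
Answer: b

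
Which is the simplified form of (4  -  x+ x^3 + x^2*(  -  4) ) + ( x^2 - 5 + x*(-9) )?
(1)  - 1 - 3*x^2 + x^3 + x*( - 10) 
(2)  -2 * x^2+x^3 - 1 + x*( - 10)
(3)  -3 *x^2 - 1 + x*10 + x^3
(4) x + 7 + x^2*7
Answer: 1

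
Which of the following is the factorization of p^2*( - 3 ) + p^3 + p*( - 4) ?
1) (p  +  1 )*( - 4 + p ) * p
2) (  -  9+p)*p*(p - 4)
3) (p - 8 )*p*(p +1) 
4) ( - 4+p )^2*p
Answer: 1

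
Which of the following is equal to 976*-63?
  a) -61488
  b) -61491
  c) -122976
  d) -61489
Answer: a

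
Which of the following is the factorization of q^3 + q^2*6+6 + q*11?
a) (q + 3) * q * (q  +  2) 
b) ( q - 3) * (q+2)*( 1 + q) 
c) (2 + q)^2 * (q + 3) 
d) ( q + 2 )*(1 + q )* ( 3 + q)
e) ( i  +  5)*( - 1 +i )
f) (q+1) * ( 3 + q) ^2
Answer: d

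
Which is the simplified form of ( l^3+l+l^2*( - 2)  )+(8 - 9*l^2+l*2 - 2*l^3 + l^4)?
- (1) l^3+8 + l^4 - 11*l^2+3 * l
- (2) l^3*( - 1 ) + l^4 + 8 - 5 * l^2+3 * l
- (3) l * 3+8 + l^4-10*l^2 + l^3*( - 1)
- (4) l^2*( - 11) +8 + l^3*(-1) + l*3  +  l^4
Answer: 4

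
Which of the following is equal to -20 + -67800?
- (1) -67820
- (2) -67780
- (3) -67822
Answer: 1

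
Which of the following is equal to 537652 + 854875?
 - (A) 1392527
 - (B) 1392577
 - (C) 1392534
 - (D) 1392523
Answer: A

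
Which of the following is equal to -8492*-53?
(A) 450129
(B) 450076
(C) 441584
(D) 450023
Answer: B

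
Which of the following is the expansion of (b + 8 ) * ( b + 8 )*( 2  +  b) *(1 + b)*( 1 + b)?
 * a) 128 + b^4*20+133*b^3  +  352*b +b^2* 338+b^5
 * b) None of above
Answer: a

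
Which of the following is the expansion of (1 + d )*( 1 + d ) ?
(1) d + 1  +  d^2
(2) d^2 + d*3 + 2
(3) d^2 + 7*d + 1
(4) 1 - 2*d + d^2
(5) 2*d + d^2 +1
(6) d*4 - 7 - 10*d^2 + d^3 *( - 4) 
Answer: 5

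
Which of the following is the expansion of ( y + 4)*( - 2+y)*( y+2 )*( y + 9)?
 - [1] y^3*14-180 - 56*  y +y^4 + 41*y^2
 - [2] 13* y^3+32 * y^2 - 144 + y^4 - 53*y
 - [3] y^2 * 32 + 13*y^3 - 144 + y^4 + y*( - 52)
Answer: 3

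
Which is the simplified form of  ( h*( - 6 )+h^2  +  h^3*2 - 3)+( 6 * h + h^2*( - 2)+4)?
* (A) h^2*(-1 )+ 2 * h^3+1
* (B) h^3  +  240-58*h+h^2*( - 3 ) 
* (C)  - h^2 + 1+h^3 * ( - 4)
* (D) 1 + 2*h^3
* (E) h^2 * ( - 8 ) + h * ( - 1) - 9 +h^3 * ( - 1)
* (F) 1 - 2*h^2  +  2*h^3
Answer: A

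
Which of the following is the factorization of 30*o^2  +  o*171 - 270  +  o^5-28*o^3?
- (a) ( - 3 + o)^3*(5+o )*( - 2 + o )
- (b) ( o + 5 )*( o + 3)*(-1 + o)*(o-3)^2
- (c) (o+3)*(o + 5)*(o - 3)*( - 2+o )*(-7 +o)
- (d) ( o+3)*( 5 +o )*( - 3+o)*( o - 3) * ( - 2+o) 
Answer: d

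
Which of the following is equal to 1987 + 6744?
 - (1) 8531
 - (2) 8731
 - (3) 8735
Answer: 2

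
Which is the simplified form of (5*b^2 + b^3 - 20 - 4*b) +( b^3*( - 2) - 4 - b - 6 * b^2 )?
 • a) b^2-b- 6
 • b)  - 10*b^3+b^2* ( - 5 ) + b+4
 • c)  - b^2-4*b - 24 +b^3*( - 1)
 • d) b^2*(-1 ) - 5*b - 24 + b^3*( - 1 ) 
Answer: d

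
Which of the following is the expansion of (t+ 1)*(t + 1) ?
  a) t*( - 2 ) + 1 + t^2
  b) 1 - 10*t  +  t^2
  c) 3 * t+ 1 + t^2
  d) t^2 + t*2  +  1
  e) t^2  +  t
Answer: d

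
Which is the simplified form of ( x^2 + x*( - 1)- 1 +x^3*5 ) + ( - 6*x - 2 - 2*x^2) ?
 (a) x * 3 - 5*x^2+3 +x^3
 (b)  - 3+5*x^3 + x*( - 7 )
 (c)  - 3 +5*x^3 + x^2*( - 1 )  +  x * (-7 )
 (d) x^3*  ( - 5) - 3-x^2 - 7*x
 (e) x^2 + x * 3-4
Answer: c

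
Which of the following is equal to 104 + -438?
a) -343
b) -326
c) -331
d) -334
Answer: d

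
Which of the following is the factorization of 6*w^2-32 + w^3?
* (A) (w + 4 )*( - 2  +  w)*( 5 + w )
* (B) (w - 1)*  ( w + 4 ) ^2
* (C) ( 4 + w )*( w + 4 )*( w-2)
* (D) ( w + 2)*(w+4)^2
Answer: C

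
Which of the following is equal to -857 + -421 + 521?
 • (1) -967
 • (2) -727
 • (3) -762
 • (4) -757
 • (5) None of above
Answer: 4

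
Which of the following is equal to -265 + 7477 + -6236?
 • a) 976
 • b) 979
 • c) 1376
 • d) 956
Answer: a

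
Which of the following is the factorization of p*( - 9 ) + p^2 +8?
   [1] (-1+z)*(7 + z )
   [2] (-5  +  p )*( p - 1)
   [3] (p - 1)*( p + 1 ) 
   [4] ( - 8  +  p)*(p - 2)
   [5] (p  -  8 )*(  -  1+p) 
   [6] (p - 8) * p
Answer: 5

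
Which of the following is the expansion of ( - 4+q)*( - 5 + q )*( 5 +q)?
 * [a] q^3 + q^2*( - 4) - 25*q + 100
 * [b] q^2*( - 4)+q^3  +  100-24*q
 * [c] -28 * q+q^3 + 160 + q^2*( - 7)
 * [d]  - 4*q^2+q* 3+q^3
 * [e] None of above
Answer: a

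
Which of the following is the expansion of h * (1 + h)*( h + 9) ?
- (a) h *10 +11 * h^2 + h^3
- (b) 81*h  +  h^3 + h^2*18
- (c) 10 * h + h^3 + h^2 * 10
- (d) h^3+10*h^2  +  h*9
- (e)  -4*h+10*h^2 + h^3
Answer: d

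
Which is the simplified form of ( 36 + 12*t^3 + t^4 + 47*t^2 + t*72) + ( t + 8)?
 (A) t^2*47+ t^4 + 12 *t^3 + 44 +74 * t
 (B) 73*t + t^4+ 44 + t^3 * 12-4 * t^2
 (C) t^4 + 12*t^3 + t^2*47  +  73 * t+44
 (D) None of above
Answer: C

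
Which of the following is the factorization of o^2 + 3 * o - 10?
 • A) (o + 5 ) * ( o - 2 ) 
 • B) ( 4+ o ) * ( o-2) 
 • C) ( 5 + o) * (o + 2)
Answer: A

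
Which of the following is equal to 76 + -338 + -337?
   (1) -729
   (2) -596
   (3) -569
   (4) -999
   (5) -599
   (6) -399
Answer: 5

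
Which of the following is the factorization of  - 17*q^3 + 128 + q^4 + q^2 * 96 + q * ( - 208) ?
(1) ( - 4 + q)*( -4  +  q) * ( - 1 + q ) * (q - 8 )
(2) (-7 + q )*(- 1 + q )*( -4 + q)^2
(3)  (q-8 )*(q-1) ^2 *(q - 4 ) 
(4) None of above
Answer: 1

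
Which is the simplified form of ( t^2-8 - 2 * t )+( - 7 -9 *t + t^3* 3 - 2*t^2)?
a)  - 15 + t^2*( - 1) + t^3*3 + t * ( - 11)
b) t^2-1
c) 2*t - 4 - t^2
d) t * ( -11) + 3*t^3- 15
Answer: a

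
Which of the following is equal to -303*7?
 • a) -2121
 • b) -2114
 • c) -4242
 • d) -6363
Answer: a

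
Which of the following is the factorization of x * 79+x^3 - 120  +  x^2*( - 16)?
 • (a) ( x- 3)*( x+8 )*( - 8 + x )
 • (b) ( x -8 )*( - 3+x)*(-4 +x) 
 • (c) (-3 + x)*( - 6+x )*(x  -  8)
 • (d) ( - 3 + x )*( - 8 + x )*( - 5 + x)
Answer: d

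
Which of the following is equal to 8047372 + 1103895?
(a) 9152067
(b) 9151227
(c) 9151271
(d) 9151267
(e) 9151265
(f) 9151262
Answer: d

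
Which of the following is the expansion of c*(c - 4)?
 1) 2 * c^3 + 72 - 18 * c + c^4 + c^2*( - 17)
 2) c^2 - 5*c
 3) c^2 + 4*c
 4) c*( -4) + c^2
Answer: 4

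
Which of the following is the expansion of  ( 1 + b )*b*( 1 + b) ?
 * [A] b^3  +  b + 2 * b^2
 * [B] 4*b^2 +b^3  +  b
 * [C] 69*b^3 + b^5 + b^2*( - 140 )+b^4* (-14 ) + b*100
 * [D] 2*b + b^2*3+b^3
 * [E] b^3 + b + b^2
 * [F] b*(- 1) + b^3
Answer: A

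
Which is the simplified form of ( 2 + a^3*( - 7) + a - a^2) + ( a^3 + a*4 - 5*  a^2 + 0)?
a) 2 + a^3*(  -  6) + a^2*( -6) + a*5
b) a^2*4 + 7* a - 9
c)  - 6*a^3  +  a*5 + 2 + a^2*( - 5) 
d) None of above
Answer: a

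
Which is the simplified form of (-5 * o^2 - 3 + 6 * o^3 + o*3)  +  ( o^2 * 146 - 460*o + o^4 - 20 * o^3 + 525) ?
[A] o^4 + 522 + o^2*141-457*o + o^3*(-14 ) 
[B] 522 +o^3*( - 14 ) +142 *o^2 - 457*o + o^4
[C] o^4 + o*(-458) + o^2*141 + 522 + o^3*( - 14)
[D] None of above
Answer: A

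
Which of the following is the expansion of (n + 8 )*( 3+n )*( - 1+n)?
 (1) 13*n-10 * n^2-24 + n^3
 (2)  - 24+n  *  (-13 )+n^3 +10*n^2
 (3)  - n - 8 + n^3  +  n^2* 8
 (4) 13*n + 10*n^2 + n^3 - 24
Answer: 4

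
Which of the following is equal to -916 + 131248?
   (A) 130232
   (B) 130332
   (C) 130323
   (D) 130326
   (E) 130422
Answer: B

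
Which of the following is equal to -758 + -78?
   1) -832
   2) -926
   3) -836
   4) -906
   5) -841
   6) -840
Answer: 3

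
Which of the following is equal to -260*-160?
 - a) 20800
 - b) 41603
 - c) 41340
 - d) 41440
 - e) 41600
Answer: e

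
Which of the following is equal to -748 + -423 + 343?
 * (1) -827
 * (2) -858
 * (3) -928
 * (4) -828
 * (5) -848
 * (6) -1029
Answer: 4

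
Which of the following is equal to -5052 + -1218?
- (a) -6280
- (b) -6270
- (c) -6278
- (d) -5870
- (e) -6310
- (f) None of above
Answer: b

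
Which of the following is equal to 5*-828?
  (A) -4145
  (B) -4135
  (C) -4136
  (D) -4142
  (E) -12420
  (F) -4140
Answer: F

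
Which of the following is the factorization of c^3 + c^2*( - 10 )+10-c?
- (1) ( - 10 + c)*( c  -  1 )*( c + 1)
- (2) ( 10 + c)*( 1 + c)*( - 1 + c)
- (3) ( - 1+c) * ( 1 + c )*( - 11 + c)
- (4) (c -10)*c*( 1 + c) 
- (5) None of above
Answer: 1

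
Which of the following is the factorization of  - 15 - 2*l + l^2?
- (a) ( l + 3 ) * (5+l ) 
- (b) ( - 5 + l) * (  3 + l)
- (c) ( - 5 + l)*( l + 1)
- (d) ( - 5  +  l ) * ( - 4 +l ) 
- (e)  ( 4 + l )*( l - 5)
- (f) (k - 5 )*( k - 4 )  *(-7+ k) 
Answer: b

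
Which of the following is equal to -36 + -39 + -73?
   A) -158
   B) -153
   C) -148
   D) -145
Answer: C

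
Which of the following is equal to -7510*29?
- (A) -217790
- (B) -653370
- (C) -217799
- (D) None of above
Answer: A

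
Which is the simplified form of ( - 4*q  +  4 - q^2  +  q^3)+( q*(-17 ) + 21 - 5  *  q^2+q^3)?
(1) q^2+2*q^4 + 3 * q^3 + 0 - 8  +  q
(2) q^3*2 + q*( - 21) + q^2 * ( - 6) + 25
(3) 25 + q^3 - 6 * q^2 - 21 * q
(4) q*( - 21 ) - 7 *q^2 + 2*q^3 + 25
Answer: 2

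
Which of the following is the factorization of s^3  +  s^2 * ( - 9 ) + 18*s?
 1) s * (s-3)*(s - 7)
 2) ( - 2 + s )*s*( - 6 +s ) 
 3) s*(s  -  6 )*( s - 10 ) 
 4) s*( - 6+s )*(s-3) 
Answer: 4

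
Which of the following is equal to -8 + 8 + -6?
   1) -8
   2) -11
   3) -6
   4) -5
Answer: 3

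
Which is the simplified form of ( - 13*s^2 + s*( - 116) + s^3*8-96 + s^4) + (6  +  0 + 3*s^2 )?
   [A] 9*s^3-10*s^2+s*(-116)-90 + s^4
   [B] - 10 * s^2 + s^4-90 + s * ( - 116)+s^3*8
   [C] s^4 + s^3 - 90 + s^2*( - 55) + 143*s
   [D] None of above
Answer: B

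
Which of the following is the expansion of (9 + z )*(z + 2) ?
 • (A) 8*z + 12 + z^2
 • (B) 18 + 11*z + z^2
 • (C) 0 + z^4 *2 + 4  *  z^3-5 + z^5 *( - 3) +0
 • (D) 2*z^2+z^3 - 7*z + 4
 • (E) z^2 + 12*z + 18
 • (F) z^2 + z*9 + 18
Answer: B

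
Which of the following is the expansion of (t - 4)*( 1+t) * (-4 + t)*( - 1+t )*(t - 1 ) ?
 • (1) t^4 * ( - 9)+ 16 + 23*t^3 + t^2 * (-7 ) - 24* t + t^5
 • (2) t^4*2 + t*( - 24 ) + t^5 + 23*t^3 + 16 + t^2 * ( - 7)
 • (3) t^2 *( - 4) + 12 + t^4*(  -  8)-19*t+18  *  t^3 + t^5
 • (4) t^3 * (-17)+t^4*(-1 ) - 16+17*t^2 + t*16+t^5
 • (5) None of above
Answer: 1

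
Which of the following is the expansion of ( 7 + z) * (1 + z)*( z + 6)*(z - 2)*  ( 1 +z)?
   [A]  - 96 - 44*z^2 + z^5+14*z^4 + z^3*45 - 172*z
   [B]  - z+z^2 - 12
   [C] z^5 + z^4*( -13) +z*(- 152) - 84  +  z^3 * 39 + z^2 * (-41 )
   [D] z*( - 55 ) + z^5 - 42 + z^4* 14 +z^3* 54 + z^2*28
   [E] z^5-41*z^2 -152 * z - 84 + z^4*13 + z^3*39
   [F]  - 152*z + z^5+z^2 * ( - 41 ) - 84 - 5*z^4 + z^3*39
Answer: E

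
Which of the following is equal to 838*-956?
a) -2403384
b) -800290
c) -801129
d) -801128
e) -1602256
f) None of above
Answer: d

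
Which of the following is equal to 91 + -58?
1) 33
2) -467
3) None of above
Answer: 1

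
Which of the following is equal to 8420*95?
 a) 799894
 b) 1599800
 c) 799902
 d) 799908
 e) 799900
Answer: e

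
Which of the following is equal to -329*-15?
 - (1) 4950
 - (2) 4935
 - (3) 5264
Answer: 2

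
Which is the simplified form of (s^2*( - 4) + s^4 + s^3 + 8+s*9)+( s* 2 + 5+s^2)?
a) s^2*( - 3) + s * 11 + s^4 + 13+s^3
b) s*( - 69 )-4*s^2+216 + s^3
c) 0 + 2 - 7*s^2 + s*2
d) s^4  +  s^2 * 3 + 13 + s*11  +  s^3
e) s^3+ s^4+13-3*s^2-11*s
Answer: a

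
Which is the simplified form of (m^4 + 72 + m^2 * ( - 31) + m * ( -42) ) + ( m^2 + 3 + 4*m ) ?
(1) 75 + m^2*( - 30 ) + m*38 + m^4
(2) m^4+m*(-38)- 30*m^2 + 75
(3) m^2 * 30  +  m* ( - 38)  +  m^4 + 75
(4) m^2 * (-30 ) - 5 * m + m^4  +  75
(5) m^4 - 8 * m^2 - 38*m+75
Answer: 2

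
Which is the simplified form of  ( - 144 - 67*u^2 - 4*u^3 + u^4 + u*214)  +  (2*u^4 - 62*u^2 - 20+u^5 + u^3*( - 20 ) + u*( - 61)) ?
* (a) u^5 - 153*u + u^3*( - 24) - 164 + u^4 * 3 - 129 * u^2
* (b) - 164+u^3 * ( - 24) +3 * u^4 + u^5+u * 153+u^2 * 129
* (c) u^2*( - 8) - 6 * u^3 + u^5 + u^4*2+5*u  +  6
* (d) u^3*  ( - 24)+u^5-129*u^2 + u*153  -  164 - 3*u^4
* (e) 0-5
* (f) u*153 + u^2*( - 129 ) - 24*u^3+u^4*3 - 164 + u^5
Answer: f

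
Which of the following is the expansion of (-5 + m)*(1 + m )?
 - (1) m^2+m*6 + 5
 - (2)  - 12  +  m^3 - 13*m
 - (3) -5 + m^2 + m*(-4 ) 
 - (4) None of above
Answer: 3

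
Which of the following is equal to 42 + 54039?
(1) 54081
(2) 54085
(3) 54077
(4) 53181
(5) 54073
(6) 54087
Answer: 1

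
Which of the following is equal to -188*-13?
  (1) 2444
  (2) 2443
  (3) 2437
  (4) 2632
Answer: 1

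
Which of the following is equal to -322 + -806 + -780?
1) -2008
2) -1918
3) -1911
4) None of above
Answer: 4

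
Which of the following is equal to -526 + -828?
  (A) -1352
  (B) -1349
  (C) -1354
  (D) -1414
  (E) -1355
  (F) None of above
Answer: C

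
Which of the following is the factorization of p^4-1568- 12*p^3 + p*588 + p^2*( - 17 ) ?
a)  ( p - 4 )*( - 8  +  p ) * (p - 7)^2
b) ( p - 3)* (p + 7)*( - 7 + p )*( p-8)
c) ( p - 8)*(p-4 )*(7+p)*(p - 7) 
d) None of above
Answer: c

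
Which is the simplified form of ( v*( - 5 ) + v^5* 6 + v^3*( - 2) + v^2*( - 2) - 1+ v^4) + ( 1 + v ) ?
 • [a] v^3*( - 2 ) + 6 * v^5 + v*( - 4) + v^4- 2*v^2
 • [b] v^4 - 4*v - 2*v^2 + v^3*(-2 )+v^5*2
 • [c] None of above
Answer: a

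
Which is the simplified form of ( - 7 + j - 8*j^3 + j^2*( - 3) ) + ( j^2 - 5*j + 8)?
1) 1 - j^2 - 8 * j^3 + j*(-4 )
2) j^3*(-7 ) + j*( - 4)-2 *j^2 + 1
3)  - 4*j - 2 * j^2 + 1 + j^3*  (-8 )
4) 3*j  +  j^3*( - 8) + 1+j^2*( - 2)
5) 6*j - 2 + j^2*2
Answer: 3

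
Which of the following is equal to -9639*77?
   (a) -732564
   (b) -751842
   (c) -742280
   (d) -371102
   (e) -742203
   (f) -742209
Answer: e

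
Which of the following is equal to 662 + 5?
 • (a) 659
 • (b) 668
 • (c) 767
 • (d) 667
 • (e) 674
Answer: d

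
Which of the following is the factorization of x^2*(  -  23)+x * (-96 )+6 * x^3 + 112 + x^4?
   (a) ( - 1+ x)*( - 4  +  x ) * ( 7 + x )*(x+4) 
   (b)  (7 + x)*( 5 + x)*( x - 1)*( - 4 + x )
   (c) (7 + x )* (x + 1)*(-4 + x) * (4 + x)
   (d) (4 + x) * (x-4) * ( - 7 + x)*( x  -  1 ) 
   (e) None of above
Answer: a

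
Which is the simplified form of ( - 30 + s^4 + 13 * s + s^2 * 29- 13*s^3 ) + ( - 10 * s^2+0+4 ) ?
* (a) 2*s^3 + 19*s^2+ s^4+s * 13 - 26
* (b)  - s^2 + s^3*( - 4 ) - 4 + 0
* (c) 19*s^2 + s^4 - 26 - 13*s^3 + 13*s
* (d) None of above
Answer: c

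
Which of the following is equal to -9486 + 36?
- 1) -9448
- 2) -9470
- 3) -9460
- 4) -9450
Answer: 4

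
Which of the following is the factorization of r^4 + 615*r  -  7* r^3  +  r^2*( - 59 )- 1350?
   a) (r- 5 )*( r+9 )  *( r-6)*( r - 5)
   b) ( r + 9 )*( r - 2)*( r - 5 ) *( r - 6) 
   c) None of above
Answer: a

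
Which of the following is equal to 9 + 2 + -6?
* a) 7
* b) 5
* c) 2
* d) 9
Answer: b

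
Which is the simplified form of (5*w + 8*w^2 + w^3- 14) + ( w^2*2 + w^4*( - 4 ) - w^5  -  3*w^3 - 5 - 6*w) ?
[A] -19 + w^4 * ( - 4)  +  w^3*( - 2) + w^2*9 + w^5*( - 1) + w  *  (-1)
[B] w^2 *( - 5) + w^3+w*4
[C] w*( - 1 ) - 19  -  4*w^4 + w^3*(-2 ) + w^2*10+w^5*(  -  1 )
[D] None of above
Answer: C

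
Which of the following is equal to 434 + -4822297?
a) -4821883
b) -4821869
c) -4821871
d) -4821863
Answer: d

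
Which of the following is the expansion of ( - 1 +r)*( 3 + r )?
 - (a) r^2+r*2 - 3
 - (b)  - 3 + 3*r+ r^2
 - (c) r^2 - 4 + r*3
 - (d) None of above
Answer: a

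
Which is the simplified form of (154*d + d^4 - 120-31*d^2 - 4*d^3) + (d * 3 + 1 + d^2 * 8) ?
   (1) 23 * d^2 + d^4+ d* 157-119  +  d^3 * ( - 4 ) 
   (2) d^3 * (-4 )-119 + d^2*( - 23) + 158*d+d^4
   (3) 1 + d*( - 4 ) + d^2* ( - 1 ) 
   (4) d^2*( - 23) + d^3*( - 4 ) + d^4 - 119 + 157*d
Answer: 4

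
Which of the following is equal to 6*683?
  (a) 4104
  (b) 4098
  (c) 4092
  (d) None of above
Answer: b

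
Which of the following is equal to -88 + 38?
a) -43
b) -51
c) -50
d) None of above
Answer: c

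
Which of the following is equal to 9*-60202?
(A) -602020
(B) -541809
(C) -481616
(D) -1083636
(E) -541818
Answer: E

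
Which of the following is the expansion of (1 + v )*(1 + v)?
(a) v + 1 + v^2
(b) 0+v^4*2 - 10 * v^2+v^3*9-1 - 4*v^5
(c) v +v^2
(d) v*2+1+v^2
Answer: d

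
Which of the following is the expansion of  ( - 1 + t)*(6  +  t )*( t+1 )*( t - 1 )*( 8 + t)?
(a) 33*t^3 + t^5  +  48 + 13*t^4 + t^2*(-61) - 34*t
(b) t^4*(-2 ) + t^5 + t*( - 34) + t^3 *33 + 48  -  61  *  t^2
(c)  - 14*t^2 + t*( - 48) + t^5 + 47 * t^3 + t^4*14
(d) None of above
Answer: a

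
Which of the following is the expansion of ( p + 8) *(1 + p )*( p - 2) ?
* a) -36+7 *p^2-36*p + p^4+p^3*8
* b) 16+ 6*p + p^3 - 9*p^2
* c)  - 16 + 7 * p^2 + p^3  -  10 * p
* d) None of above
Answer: c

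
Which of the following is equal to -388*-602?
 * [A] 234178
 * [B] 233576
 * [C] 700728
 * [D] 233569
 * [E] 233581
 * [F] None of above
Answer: B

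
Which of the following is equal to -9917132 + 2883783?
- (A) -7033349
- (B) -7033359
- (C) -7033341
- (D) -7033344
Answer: A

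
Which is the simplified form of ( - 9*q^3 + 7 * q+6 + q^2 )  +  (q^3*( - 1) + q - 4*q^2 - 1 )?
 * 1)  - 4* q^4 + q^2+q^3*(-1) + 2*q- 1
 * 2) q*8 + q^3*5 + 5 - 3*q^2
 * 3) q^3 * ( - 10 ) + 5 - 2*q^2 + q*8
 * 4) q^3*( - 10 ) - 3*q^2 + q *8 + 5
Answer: 4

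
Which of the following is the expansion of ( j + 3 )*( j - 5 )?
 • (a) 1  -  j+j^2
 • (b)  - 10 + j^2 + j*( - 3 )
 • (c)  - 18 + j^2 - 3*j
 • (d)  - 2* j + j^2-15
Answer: d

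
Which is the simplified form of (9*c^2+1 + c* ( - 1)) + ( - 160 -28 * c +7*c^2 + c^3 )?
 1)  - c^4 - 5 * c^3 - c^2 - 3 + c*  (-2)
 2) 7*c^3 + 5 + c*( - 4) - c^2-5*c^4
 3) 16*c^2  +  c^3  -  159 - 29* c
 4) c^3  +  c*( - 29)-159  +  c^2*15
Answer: 3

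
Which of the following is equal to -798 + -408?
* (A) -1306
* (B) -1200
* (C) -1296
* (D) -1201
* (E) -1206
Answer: E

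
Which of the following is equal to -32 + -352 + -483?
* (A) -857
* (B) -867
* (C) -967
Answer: B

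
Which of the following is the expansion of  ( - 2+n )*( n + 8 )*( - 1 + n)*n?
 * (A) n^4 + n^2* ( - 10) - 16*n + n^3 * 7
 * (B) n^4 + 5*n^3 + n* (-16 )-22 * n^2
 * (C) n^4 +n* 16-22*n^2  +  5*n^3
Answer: C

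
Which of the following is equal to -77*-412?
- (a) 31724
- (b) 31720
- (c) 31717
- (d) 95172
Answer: a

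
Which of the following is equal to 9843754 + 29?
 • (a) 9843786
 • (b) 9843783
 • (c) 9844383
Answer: b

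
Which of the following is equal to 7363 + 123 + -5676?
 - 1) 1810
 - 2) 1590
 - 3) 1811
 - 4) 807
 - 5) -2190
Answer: 1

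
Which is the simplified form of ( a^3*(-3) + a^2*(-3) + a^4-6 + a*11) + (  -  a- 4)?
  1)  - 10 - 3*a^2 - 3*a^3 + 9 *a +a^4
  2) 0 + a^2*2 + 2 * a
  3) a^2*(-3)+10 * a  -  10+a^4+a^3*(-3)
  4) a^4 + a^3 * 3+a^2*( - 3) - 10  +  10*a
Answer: 3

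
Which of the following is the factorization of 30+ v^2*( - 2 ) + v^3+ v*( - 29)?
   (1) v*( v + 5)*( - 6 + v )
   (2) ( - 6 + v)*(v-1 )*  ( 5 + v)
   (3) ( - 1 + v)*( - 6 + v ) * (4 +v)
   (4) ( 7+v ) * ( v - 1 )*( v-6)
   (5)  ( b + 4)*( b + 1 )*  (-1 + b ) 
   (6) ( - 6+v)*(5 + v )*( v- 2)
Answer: 2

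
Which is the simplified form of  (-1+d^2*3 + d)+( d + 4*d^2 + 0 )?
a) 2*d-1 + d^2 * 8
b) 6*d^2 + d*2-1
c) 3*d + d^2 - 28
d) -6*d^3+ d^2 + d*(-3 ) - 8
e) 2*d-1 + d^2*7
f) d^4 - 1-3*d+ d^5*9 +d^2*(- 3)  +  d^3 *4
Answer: e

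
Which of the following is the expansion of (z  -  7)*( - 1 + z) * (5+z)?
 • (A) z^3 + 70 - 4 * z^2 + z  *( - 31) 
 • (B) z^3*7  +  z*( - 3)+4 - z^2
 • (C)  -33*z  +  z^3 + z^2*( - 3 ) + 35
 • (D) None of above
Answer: C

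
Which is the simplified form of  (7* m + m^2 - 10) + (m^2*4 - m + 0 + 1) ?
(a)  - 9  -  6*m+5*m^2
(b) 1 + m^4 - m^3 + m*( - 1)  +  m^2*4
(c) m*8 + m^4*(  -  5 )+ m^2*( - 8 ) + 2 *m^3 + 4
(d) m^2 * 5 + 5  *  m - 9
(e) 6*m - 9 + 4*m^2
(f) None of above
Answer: f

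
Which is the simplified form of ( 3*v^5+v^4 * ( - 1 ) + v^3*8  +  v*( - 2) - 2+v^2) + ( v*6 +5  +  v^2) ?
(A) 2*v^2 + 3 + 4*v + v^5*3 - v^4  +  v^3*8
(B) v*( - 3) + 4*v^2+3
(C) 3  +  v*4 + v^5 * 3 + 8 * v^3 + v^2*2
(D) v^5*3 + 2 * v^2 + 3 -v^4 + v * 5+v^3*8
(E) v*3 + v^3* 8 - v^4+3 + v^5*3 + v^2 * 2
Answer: A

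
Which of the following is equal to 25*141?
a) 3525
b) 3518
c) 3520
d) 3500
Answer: a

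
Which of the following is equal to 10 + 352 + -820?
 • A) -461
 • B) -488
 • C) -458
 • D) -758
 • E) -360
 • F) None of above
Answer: C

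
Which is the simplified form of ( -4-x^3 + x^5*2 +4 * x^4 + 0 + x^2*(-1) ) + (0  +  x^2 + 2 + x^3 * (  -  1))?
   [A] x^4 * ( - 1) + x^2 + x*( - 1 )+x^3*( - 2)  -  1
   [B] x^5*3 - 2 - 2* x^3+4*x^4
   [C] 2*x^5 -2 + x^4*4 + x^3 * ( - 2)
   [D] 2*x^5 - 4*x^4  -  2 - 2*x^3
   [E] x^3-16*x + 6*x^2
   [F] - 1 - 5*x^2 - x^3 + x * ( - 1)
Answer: C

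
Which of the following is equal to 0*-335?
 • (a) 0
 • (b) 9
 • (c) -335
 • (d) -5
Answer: a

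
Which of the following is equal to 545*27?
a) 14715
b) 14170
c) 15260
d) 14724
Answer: a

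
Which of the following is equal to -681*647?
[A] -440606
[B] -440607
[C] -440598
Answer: B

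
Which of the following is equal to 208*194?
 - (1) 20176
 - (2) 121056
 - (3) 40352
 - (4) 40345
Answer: 3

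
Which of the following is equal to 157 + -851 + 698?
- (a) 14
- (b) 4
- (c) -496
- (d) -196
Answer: b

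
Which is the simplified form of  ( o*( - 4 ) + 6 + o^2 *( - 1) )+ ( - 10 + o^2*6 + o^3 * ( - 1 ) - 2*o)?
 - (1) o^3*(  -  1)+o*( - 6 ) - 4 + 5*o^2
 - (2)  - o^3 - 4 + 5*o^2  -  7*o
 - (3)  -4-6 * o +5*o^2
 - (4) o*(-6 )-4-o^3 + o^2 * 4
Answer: 1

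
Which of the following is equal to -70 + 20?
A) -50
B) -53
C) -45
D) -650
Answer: A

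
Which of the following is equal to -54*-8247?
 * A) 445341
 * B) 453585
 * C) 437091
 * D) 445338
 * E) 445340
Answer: D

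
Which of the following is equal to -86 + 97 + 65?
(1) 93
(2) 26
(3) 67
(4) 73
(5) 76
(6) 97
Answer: 5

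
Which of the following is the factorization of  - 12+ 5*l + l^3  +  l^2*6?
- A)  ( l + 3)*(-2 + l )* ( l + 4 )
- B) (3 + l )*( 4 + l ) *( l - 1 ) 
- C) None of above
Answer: B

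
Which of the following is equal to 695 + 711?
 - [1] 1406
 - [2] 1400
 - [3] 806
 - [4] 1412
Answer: 1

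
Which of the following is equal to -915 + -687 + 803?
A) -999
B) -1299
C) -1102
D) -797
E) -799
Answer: E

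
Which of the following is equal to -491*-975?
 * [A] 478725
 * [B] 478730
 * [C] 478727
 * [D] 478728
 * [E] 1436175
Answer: A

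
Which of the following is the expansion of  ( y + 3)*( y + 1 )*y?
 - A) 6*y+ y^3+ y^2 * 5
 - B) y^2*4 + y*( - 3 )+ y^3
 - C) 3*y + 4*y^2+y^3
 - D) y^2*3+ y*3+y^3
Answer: C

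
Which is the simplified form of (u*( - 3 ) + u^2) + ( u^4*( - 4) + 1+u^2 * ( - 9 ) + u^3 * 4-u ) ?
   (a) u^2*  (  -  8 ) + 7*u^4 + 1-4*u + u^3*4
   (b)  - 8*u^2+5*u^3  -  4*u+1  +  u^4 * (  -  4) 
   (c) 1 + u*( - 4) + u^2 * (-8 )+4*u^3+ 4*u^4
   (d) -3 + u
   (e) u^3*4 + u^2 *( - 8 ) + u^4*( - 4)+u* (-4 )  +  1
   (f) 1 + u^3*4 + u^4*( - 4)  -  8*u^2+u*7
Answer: e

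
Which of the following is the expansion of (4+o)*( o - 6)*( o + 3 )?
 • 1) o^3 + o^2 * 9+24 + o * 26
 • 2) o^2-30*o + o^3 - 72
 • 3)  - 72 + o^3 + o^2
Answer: 2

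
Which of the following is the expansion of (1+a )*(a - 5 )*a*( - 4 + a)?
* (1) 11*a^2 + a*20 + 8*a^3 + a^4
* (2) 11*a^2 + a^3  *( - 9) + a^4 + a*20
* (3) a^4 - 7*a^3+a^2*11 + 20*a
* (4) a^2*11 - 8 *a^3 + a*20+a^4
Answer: 4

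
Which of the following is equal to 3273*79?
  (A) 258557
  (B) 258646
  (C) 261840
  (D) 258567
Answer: D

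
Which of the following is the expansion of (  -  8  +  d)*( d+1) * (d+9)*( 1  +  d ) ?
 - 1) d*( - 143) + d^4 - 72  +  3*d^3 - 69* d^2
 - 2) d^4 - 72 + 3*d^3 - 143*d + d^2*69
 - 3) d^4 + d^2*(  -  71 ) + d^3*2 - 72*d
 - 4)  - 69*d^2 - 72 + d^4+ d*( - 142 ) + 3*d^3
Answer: 1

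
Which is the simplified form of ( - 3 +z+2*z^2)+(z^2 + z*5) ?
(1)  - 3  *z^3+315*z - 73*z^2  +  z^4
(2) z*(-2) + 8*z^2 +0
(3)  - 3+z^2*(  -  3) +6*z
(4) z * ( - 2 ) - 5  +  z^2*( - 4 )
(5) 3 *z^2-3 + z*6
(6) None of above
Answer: 5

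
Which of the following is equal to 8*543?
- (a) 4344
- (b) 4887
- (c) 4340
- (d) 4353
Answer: a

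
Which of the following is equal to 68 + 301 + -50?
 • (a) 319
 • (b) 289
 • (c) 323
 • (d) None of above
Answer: a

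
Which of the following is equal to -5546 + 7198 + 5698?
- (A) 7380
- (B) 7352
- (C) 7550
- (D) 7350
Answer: D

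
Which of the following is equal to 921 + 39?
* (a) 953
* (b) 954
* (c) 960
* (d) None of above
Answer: c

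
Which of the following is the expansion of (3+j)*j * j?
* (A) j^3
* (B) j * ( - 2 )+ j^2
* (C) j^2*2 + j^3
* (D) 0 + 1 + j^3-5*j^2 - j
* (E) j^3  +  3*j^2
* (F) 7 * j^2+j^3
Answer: E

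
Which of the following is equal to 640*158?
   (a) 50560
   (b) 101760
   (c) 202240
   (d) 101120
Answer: d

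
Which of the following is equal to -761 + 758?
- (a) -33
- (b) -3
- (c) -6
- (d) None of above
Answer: b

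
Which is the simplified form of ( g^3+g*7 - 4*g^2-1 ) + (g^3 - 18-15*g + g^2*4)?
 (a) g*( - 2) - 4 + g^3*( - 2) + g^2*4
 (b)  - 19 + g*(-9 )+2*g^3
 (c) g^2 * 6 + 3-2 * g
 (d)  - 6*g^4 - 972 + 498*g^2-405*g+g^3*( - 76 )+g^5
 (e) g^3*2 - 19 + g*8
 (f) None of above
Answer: f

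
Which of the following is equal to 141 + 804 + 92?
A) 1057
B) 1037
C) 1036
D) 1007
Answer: B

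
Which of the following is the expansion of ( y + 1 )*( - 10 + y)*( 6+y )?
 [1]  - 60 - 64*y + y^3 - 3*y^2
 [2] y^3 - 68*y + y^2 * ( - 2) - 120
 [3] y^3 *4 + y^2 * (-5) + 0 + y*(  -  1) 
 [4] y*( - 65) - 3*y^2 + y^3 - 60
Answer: 1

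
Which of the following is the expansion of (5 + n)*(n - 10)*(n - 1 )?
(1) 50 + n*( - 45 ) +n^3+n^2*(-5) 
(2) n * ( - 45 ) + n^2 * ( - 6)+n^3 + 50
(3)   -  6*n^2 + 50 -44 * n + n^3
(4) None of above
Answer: 2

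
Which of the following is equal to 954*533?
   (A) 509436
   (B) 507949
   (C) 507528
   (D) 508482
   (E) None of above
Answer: D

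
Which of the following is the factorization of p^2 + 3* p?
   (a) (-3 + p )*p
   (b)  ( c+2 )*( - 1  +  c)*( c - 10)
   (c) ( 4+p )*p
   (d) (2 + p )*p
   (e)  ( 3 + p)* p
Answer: e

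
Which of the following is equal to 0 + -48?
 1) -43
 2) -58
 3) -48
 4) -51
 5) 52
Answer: 3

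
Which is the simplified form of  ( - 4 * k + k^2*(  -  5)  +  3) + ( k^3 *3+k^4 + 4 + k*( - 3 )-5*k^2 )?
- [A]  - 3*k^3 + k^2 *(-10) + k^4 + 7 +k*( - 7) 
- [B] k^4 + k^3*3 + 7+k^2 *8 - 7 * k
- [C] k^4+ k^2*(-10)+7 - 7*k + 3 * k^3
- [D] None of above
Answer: C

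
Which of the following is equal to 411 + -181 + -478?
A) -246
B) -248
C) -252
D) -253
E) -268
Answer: B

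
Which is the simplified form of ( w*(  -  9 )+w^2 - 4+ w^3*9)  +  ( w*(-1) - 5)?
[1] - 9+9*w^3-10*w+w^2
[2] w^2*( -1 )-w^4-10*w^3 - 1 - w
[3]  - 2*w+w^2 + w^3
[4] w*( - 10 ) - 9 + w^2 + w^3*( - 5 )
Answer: 1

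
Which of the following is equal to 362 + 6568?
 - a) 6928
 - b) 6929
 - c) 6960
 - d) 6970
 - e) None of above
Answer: e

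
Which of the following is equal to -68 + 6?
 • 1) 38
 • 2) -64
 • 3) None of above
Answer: 3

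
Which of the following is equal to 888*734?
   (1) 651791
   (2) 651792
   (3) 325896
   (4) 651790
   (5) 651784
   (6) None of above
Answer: 2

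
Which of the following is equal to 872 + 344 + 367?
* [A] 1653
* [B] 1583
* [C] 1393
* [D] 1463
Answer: B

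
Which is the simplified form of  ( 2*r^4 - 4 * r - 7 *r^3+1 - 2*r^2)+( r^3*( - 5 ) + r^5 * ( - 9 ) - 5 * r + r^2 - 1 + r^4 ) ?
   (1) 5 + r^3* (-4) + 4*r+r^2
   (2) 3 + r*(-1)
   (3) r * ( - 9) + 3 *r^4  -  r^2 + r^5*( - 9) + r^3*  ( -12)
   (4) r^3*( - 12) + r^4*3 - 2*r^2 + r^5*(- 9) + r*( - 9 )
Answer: 3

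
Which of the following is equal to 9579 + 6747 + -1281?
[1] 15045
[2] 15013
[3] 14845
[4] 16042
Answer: 1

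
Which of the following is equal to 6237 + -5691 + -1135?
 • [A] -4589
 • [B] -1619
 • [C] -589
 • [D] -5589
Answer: C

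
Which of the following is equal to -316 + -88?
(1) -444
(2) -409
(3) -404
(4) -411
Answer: 3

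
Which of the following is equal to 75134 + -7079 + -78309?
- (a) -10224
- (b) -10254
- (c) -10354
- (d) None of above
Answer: b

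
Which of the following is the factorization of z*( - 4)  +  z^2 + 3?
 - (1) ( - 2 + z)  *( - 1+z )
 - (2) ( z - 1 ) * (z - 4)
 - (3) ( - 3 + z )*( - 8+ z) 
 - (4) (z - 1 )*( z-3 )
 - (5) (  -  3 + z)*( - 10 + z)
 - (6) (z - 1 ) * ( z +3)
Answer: 4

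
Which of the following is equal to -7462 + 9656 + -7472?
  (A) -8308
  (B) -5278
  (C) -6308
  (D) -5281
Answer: B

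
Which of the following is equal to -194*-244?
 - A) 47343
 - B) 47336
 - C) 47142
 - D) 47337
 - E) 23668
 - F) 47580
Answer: B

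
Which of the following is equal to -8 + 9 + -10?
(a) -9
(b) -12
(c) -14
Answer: a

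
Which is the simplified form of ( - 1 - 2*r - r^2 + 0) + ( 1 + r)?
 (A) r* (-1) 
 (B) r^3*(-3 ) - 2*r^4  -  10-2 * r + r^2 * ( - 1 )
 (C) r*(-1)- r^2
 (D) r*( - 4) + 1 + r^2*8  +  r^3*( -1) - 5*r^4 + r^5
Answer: C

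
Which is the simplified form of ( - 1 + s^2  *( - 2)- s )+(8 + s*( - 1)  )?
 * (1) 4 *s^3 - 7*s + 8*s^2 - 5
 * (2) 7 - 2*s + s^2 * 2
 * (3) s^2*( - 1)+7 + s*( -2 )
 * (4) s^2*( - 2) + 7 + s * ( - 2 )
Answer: 4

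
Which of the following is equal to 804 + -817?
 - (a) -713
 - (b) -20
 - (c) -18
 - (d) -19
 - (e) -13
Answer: e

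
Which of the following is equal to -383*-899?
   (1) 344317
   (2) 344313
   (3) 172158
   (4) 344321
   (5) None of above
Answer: 1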